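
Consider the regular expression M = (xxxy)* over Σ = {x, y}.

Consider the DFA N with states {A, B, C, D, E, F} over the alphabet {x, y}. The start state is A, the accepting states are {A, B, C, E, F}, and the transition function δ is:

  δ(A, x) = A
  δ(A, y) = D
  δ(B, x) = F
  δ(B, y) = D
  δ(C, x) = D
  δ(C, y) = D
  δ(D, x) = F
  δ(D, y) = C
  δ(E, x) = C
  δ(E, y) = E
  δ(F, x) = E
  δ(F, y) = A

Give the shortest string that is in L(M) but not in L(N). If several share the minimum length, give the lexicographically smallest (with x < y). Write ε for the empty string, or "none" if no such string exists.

xxxy

The string xxxy is accepted by M but not by N.
No shorter string lies in the difference, and xxxy is the lexicographically first length-4 string in L(M) \ L(N).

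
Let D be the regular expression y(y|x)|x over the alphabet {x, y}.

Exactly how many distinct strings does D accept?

3

The expression has no Kleene star, so L(D) is finite. Expanding the alternatives gives {x, yx, yy}.
That is 1 of length 1, 2 of length 2: 3 strings in all.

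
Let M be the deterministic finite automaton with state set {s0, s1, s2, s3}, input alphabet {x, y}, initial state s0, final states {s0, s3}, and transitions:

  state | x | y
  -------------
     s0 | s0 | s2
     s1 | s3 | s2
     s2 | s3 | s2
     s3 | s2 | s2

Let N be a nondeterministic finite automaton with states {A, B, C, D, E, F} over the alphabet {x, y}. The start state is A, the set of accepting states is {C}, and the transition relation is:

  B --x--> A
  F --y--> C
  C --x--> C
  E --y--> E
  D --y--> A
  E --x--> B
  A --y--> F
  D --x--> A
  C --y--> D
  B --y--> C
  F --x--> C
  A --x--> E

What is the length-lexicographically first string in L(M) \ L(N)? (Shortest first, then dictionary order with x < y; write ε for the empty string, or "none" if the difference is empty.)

The empty string ε is accepted by M but not by N.
Since ε is the unique shortest string, it is the required witness.

ε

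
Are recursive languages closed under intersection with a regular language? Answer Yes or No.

Yes

A regular language is decidable (simulate its DFA), so run that check and the decider for L and accept iff both accept; everything halts.
So the recursive languages are closed under intersection with a regular language.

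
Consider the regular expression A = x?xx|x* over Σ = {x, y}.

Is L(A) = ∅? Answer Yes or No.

No

The empty string ε matches the expression, so it belongs to L(A).
Since L(A) contains at least one string, it is not empty.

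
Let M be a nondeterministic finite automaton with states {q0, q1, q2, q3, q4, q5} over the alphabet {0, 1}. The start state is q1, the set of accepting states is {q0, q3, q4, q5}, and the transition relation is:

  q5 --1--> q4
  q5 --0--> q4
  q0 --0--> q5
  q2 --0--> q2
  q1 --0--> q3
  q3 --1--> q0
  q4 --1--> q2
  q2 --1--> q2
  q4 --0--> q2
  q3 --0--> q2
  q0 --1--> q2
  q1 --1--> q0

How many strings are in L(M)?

9

The useful subgraph on states {q0, q1, q3, q4, q5} is acyclic, so L(M) is finite; the longest accepting path visits 5 useful states, giving maximum string length 4.
Counting accepting paths from q1 by length: 2 of length 1, 2 of length 2, 3 of length 3, 2 of length 4. Total 9.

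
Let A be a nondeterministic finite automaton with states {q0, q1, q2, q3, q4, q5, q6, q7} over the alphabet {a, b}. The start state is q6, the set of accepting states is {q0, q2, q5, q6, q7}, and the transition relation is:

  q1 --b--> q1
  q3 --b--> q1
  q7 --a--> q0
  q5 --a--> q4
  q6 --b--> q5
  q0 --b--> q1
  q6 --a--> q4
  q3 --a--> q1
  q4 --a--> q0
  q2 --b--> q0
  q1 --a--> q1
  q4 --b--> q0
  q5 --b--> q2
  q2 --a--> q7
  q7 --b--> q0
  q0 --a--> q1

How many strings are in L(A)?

11

The useful subgraph on states {q0, q2, q4, q5, q6, q7} is acyclic, so L(A) is finite; the longest accepting path visits 5 useful states, giving maximum string length 4.
Counting accepting paths from q6 by length: 1 of length 0, 1 of length 1, 3 of length 2, 4 of length 3, 2 of length 4. Total 11.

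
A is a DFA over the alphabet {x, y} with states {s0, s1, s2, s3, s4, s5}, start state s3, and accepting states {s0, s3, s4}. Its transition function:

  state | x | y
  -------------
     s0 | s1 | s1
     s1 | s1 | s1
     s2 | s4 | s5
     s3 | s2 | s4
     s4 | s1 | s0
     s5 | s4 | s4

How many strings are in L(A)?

The useful subgraph on states {s0, s2, s3, s4, s5} is acyclic, so L(A) is finite; the longest accepting path visits 5 useful states, giving maximum string length 4.
Counting accepting paths from s3 by length: 1 of length 0, 1 of length 1, 2 of length 2, 3 of length 3, 2 of length 4. Total 9.

9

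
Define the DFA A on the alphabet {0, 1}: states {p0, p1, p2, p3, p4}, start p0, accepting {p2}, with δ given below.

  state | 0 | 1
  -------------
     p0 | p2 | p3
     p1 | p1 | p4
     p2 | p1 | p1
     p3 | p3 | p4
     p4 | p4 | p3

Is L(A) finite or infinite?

The useful states (reachable from p0 and able to reach an accepting state) are {p0, p2}.
Restricted to these states the transition graph has no cycle, so every accepting path has bounded length and L is finite.

finite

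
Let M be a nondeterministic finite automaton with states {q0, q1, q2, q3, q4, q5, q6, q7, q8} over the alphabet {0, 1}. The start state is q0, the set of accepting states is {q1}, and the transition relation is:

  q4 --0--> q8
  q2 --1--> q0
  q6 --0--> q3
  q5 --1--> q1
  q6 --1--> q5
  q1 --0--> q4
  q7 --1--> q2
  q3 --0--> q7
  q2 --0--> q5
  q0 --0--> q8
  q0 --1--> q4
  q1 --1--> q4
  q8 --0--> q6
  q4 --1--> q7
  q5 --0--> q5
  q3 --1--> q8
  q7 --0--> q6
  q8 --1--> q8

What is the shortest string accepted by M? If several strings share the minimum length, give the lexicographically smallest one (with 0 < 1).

A breadth-first search from q0 reaches an accepting state first via the path q0 → q8 → q6 → q5 → q1 on input 0011.
No string of length < 4 is accepted (BFS exhausts all shorter strings without reaching an accepting state), and 0011 is the lexicographically least accepting string of length 4.

0011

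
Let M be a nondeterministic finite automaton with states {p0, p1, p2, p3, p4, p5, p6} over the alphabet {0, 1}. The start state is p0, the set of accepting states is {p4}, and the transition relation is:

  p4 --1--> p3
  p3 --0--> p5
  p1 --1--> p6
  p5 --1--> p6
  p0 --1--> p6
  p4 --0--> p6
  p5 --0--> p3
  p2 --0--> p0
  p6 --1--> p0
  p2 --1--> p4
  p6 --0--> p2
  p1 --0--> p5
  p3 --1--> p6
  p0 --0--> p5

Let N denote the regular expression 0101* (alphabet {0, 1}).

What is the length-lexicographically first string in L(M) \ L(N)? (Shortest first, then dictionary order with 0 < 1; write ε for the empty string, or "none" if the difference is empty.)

The string 101 is accepted by M but not by N.
No shorter string lies in the difference, and 101 is the lexicographically first length-3 string in L(M) \ L(N).

101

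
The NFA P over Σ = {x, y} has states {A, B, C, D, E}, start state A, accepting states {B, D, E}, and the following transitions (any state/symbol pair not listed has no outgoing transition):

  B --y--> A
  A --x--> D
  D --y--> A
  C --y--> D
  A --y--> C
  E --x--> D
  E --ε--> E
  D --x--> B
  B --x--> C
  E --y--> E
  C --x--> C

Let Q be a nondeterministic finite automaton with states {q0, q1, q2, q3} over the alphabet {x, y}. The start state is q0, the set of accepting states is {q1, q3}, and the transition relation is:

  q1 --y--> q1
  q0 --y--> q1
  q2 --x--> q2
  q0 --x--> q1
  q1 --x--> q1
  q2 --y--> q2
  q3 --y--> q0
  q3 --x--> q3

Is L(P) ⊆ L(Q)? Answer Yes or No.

Yes

Exploring the product automaton P × Q from the start pair (A, q0), following both machines on each input symbol, reaches 5 state pairs: (A, q0), (D, q1), (C, q1), (B, q1), (A, q1).
P accepts in {B, D, E} and Q accepts in {q1, q3}. The reachable pairs whose P-component is accepting are (D, q1), (B, q1); in each of them the Q-component is accepting too, so the product for L(P) \ L(Q) (P-component accepting, Q-component rejecting) has no reachable accepting pair and the difference is empty.
Hence every string in L(P) is also in L(Q).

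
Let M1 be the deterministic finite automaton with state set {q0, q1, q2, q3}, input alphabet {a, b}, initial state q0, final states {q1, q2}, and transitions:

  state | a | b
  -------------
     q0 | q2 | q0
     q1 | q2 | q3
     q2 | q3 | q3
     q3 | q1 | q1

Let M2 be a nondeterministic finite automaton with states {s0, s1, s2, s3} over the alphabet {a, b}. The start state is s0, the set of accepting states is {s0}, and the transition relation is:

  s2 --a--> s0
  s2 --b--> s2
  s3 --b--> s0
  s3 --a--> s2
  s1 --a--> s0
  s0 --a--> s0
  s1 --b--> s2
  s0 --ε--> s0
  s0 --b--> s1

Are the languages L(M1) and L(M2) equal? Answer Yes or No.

No

The string aab is accepted by M1 but rejected by M2.
So L(M1) ≠ L(M2).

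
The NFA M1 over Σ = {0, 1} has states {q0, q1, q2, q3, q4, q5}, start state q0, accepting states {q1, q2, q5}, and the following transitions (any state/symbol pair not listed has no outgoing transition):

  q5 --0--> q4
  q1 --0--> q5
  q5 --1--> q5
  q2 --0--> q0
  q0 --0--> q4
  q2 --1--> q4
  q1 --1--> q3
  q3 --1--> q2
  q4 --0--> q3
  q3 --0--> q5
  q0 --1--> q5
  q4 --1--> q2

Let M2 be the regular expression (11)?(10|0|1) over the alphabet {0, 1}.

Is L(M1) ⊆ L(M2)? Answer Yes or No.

No

The string 01 is in L(M1) but not in L(M2).
So L(M1) ⊄ L(M2).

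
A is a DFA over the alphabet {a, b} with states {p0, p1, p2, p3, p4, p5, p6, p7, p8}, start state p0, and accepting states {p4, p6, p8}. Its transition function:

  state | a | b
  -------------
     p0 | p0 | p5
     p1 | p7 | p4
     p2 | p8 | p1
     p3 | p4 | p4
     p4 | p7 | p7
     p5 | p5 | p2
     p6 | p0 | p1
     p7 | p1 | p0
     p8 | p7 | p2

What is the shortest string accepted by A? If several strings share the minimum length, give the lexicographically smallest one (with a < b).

bba

A breadth-first search from p0 reaches an accepting state first via the path p0 → p5 → p2 → p8 on input bba.
No string of length < 3 is accepted (BFS exhausts all shorter strings without reaching an accepting state), and bba is the lexicographically least accepting string of length 3.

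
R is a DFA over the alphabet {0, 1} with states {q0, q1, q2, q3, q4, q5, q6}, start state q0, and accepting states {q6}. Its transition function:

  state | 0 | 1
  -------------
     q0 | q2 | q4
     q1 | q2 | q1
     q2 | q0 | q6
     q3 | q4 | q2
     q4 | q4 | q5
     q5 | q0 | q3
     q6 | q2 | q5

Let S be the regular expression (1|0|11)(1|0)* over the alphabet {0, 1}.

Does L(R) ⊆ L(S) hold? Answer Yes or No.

Yes

Converting the expression S to a DFA (subset construction, then merging equivalent states) gives the minimal DFA with states {s0, s1}, start state s0, accepting states {s1} and transitions s0: 0→s1, 1→s1; s1: 0→s1, 1→s1.
Exploring the product automaton R × S from the start pair (q0, s0), following both machines on each input symbol, reaches 7 state pairs: (q0, s0), (q2, s1), (q4, s1), (q0, s1), (q6, s1), (q5, s1), (q3, s1).
R accepts in {q6} and S accepts in {s1}. The reachable pairs whose R-component is accepting are (q6, s1); in each of them the S-component is accepting too, so the product for L(R) \ L(S) (R-component accepting, S-component rejecting) has no reachable accepting pair and the difference is empty.
Hence every string in L(R) is also in L(S).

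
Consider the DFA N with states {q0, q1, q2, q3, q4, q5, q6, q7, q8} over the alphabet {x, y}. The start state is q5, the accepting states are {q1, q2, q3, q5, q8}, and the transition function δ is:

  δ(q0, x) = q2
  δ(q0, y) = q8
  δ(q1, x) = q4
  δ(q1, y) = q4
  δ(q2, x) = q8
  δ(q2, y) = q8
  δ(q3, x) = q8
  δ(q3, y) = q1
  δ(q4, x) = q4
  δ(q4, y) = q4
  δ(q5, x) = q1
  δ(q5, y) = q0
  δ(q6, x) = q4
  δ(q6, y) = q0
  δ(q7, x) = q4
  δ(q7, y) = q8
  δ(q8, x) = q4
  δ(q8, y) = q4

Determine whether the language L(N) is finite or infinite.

finite

The useful states (reachable from q5 and able to reach an accepting state) are {q0, q1, q2, q5, q8}.
Restricted to these states the transition graph has no cycle, so every accepting path has bounded length and L is finite.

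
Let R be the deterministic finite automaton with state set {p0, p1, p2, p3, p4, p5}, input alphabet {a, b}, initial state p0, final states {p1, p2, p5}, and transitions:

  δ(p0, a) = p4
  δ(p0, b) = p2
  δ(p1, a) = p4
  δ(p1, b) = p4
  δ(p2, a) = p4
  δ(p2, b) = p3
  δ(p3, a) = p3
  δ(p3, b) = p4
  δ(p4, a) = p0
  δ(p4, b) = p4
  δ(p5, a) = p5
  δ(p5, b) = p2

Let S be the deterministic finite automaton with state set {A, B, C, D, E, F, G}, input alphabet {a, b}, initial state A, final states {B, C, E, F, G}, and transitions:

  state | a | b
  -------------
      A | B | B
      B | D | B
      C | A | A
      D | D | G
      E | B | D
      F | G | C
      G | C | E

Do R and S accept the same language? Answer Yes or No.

No

The string babab is accepted by R but rejected by S.
So L(R) ≠ L(S).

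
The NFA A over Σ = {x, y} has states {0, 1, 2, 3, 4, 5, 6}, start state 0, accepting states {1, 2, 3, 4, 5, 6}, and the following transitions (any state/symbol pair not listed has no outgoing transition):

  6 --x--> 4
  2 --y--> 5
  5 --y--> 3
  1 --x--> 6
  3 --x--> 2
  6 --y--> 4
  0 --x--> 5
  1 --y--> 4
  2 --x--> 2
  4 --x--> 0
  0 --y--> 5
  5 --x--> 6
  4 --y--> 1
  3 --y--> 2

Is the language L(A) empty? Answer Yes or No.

No

The string x is accepted: the run 0 → 5 ends in the accepting state 5.
Since at least one string is accepted, L(A) is not empty.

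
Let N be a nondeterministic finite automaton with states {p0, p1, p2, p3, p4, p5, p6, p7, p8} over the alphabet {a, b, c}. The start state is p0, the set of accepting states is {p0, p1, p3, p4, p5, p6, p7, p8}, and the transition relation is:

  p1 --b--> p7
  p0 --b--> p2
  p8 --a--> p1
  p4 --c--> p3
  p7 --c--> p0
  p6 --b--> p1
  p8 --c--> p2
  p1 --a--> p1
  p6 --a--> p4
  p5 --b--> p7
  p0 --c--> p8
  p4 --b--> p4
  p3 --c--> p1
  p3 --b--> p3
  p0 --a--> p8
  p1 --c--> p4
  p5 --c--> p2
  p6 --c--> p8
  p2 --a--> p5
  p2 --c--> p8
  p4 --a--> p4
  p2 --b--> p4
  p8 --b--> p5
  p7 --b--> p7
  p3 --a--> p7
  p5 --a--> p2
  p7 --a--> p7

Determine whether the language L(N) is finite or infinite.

State p1 is reachable from the start and can reach an accepting state, and it lies on the cycle p1 → p1.
Traversing that cycle any number of times yields accepted strings of unbounded length, so the language is infinite.

infinite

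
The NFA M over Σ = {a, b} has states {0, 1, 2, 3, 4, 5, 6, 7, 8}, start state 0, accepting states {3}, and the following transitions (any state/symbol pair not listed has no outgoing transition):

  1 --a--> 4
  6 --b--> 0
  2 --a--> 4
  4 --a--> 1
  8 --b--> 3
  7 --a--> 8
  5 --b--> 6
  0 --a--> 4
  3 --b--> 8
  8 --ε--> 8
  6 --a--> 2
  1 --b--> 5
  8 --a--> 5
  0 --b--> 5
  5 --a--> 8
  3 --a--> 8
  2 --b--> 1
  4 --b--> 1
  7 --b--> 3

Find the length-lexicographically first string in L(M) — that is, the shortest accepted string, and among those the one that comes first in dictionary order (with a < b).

bab

A breadth-first search from 0 reaches an accepting state first via the path 0 → 5 → 8 → 3 on input bab.
No string of length < 3 is accepted (BFS exhausts all shorter strings without reaching an accepting state), and bab is the lexicographically least accepting string of length 3.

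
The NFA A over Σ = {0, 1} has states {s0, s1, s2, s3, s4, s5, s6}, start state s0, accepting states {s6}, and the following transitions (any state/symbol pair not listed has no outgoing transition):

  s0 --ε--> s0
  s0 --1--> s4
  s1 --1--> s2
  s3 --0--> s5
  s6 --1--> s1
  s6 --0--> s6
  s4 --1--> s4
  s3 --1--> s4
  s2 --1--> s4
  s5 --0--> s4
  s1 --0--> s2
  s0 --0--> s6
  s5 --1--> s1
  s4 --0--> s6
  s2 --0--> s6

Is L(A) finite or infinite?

State s4 is reachable from the start and can reach an accepting state, and it lies on the cycle s4 → s4.
Traversing that cycle any number of times yields accepted strings of unbounded length, so the language is infinite.

infinite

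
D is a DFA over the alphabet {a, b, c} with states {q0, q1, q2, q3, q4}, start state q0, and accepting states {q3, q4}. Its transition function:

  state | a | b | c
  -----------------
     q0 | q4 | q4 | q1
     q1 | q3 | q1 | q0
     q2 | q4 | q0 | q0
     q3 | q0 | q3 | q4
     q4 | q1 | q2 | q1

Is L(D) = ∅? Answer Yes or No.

The string a is accepted: the run q0 → q4 ends in the accepting state q4.
Since at least one string is accepted, L(D) is not empty.

No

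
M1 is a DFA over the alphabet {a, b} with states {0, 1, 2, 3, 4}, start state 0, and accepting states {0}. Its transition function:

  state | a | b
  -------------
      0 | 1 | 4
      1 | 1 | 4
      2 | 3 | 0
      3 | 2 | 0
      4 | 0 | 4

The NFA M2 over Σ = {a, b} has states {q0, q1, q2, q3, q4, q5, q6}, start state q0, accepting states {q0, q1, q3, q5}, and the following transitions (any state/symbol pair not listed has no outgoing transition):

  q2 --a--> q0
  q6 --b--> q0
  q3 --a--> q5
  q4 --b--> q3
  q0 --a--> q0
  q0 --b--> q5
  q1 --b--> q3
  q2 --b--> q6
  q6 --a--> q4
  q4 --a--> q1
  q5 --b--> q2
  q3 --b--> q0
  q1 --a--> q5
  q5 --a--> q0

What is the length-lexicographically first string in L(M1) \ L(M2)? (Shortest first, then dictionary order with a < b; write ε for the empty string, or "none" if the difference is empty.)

The string bbba is accepted by M1 but not by M2.
No shorter string lies in the difference, and bbba is the lexicographically first length-4 string in L(M1) \ L(M2).

bbba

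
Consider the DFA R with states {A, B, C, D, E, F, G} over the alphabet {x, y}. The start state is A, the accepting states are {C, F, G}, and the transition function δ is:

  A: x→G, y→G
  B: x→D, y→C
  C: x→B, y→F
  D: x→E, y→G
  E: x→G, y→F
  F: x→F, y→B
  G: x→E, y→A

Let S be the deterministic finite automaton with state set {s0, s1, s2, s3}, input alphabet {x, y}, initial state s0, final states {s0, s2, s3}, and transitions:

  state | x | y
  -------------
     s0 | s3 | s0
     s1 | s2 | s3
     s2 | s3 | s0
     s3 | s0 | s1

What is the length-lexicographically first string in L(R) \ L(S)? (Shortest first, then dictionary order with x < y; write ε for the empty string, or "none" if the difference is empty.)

yxy

The string yxy is accepted by R but not by S.
No shorter string lies in the difference, and yxy is the lexicographically first length-3 string in L(R) \ L(S).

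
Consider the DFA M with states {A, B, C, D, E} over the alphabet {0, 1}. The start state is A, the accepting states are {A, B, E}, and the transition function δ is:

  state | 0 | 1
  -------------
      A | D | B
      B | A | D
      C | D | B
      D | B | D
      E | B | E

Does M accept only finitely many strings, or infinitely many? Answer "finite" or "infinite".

infinite

State A is reachable from the start and can reach an accepting state, and it lies on the cycle A → B → A.
Traversing that cycle any number of times yields accepted strings of unbounded length, so the language is infinite.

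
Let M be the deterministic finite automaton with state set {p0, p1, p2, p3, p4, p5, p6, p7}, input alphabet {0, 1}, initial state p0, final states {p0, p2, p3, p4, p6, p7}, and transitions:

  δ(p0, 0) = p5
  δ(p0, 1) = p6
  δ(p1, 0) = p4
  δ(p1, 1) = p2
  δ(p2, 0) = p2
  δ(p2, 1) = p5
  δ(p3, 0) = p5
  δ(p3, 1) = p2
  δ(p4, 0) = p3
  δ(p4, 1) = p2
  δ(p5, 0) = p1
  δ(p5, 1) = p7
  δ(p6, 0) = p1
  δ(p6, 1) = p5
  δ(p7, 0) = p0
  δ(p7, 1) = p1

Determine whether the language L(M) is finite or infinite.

infinite

State p2 is reachable from the start and can reach an accepting state, and it lies on the cycle p2 → p2.
Traversing that cycle any number of times yields accepted strings of unbounded length, so the language is infinite.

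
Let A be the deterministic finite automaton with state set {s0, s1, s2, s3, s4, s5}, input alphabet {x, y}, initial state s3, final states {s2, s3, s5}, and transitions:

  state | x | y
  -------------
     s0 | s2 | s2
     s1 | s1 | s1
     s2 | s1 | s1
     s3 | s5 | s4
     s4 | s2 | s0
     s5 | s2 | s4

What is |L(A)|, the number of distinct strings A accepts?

The useful subgraph on states {s0, s2, s3, s4, s5} is acyclic, so L(A) is finite; the longest accepting path visits 5 useful states, giving maximum string length 4.
Counting accepting paths from s3 by length: 1 of length 0, 1 of length 1, 2 of length 2, 3 of length 3, 2 of length 4. Total 9.

9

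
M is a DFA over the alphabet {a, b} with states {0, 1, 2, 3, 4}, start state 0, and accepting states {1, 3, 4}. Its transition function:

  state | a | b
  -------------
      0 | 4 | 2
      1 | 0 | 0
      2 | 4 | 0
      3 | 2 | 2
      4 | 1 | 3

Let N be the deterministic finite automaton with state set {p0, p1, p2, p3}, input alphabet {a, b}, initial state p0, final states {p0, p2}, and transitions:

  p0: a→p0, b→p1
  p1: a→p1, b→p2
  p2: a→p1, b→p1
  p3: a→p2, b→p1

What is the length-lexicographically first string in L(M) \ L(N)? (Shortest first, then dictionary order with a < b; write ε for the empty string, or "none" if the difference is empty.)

ab

The string ab is accepted by M but not by N.
No shorter string lies in the difference, and ab is the lexicographically first length-2 string in L(M) \ L(N).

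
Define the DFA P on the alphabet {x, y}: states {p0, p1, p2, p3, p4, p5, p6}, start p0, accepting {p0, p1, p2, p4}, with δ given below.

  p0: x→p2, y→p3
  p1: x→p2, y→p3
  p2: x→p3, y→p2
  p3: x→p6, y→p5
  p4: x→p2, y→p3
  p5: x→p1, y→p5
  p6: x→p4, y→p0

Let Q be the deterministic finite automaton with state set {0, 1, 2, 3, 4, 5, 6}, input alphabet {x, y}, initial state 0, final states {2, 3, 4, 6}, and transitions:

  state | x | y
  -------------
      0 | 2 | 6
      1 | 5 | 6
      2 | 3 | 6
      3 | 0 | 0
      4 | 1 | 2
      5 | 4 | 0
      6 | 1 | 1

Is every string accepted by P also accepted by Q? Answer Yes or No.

The empty string ε is in L(P) but not in L(Q).
So L(P) ⊄ L(Q).

No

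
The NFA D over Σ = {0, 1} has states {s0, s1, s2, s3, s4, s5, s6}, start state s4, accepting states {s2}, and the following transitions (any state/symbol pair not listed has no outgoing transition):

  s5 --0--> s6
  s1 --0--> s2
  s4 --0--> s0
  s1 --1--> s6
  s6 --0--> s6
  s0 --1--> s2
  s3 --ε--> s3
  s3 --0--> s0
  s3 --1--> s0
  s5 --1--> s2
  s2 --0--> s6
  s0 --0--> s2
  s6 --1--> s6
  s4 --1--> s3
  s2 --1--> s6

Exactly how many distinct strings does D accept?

6

The useful subgraph on states {s0, s2, s3, s4} is acyclic, so L(D) is finite; the longest accepting path visits 4 useful states, giving maximum string length 3.
Counting accepting paths from s4 by length: 2 of length 2, 4 of length 3. Total 6.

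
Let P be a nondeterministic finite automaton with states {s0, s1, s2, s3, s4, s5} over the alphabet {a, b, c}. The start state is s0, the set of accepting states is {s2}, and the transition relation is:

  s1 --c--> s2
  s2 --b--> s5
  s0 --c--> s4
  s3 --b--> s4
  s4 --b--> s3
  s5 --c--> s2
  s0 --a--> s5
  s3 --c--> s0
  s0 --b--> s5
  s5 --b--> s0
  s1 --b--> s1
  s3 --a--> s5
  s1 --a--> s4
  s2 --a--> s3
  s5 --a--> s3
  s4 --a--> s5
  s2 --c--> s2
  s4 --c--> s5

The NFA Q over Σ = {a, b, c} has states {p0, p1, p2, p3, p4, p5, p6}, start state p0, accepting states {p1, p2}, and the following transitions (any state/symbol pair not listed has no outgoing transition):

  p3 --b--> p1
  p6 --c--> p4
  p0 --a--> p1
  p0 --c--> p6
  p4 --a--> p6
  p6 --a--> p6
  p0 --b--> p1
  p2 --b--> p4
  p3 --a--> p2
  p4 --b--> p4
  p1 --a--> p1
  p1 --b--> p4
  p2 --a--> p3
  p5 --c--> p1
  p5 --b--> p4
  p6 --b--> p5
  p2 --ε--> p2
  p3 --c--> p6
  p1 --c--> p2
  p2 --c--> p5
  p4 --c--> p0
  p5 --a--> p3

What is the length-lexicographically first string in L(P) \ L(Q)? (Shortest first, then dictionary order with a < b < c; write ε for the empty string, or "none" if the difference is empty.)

The string acc is accepted by P but not by Q.
No shorter string lies in the difference, and acc is the lexicographically first length-3 string in L(P) \ L(Q).

acc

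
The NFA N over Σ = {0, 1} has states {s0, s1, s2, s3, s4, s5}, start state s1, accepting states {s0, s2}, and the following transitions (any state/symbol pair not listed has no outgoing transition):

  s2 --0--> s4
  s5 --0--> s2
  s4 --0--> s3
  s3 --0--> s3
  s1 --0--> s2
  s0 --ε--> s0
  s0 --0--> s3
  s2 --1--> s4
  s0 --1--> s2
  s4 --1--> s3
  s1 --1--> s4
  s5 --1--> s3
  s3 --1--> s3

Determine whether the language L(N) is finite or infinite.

finite

The useful states (reachable from s1 and able to reach an accepting state) are {s1, s2}.
Restricted to these states the transition graph has no cycle, so every accepting path has bounded length and L is finite.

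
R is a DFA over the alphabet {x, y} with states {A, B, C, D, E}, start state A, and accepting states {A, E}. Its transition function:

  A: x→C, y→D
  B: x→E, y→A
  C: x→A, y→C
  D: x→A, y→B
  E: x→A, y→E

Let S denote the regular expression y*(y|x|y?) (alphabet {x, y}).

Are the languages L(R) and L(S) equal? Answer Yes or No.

The string xx is accepted by R but rejected by S.
So L(R) ≠ L(S).

No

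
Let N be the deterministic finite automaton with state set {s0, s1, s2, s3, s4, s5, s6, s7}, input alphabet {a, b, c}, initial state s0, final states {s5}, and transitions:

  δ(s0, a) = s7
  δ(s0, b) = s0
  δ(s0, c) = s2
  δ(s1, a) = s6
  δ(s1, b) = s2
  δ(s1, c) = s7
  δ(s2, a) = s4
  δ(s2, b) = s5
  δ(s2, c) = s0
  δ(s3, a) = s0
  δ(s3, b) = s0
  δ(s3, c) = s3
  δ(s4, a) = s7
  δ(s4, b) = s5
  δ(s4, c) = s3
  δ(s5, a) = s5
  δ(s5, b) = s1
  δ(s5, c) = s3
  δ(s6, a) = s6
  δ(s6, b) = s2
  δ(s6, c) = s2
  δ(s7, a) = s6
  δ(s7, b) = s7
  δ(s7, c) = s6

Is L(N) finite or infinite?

infinite

State s0 is reachable from the start and can reach an accepting state, and it lies on the cycle s0 → s0.
Traversing that cycle any number of times yields accepted strings of unbounded length, so the language is infinite.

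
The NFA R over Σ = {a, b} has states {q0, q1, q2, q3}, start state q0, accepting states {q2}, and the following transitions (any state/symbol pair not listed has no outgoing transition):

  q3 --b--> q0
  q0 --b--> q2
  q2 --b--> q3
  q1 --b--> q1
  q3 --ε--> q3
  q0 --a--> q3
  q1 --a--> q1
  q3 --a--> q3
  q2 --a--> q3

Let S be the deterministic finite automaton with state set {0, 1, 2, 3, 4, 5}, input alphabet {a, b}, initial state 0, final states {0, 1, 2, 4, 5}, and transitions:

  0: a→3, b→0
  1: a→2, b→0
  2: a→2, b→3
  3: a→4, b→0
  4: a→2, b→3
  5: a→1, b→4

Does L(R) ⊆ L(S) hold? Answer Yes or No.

Yes

Exploring the product automaton R × S from the start pair (q0, 0), following both machines on each input symbol, reaches 7 state pairs: (q0, 0), (q3, 3), (q2, 0), (q3, 4), (q3, 0), (q3, 2), (q0, 3).
R accepts in {q2} and S accepts in {0, 1, 2, 4, 5}. The reachable pairs whose R-component is accepting are (q2, 0); in each of them the S-component is accepting too, so the product for L(R) \ L(S) (R-component accepting, S-component rejecting) has no reachable accepting pair and the difference is empty.
Hence every string in L(R) is also in L(S).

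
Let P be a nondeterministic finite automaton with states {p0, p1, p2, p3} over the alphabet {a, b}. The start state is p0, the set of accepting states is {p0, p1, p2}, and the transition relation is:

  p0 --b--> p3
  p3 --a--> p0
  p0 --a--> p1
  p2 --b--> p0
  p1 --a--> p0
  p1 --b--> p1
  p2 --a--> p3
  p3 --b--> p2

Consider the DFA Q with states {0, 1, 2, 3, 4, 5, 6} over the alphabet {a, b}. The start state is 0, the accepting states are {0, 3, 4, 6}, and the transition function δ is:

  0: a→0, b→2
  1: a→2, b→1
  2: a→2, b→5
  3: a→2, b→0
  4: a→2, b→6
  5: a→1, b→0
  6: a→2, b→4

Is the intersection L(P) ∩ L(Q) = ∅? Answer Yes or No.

The empty string ε is accepted by both P and Q.
Hence L(P) ∩ L(Q) ≠ ∅.

No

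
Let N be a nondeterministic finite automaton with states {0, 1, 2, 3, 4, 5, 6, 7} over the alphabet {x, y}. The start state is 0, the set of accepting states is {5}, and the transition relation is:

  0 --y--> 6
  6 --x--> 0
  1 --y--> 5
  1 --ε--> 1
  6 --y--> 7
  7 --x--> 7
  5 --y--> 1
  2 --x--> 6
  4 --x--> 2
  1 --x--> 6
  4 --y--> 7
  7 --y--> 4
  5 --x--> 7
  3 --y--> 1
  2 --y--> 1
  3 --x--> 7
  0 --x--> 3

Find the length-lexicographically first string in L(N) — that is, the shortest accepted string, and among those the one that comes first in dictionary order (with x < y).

xyy

A breadth-first search from 0 reaches an accepting state first via the path 0 → 3 → 1 → 5 on input xyy.
No string of length < 3 is accepted (BFS exhausts all shorter strings without reaching an accepting state), and xyy is the lexicographically least accepting string of length 3.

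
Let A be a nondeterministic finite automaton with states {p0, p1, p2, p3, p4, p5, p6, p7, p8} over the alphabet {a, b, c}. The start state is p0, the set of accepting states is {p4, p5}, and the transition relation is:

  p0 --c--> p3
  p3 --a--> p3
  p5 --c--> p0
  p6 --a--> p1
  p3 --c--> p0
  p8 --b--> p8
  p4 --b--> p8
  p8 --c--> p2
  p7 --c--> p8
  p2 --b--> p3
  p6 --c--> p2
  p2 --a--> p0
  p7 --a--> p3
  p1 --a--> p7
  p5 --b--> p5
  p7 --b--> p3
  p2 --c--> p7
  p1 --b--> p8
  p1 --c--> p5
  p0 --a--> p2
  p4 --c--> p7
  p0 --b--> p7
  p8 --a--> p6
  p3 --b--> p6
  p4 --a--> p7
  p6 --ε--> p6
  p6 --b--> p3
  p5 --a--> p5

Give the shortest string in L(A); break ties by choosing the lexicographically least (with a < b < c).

A breadth-first search from p0 reaches an accepting state first via the path p0 → p3 → p6 → p1 → p5 on input cbac.
No string of length < 4 is accepted (BFS exhausts all shorter strings without reaching an accepting state), and cbac is the lexicographically least accepting string of length 4.

cbac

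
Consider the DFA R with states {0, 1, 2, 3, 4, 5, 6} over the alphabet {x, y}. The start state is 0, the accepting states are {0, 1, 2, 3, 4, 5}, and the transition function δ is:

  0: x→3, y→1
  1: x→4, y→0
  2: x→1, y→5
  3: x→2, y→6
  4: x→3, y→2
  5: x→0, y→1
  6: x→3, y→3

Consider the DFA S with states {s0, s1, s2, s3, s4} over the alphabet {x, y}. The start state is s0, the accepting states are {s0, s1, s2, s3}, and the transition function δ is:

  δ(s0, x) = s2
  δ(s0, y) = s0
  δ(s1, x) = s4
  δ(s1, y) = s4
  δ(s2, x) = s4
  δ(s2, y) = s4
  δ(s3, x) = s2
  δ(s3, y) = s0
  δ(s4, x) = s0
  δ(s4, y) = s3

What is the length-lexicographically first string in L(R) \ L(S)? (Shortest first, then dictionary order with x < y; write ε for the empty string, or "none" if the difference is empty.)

xx

The string xx is accepted by R but not by S.
No shorter string lies in the difference, and xx is the lexicographically first length-2 string in L(R) \ L(S).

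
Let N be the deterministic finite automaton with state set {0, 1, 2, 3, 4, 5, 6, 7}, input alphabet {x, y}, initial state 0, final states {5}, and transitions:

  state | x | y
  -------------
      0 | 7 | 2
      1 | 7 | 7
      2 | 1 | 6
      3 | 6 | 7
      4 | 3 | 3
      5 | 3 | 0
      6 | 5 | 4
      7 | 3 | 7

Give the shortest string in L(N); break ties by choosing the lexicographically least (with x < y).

A breadth-first search from 0 reaches an accepting state first via the path 0 → 2 → 6 → 5 on input yyx.
No string of length < 3 is accepted (BFS exhausts all shorter strings without reaching an accepting state), and yyx is the lexicographically least accepting string of length 3.

yyx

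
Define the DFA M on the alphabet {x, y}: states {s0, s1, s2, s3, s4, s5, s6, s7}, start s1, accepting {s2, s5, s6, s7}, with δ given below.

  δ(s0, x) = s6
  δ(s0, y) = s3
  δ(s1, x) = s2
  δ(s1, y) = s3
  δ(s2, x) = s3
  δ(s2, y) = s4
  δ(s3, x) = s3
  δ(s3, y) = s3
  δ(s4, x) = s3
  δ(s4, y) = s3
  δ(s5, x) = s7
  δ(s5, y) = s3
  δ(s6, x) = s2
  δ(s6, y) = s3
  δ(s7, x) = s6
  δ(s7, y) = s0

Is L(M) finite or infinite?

The useful states (reachable from s1 and able to reach an accepting state) are {s1, s2}.
Restricted to these states the transition graph has no cycle, so every accepting path has bounded length and L is finite.

finite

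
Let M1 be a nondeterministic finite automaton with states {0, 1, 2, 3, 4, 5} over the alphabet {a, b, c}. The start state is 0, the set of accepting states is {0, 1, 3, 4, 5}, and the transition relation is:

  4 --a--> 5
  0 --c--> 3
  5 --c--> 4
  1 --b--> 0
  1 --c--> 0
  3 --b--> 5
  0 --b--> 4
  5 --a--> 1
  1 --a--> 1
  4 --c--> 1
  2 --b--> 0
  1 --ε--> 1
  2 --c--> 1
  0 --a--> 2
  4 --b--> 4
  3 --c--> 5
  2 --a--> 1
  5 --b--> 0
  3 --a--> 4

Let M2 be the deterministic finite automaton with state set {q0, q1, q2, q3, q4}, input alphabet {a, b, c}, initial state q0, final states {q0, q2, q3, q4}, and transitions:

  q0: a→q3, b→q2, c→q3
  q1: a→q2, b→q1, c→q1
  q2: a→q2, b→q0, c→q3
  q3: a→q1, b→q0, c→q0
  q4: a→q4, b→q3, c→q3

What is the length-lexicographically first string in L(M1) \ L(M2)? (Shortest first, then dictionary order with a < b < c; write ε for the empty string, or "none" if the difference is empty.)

The string aa is accepted by M1 but not by M2.
No shorter string lies in the difference, and aa is the lexicographically first length-2 string in L(M1) \ L(M2).

aa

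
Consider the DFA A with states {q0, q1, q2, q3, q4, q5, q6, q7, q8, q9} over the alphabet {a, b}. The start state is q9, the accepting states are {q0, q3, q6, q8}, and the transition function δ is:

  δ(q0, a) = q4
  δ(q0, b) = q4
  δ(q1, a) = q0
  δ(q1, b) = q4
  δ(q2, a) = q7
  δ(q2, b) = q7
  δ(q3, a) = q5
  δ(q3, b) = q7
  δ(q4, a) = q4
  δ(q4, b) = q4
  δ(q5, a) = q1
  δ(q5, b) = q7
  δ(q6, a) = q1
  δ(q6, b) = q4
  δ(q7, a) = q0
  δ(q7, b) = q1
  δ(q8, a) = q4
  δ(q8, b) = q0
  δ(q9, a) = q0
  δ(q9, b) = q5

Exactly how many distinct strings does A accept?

The useful subgraph on states {q0, q1, q5, q7, q9} is acyclic, so L(A) is finite; the longest accepting path visits 5 useful states, giving maximum string length 4.
Counting accepting paths from q9 by length: 1 of length 1, 2 of length 3, 1 of length 4. Total 4.

4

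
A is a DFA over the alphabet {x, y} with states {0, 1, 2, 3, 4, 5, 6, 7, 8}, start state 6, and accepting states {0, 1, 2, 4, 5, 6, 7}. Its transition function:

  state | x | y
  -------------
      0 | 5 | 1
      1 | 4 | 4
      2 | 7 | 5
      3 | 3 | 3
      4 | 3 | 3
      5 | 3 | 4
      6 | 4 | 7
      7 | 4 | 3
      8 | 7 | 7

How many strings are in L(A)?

The useful subgraph on states {4, 6, 7} is acyclic, so L(A) is finite; the longest accepting path visits 3 useful states, giving maximum string length 2.
Counting accepting paths from 6 by length: 1 of length 0, 2 of length 1, 1 of length 2. Total 4.

4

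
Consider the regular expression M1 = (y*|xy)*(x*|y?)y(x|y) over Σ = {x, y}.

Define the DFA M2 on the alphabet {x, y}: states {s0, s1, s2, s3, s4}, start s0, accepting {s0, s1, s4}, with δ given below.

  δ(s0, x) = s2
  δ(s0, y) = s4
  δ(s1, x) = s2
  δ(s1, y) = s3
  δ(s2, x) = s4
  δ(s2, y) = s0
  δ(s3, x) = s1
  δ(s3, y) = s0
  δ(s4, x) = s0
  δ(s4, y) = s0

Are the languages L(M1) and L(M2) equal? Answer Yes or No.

No

The string xyx is accepted by M1 but rejected by M2.
So L(M1) ≠ L(M2).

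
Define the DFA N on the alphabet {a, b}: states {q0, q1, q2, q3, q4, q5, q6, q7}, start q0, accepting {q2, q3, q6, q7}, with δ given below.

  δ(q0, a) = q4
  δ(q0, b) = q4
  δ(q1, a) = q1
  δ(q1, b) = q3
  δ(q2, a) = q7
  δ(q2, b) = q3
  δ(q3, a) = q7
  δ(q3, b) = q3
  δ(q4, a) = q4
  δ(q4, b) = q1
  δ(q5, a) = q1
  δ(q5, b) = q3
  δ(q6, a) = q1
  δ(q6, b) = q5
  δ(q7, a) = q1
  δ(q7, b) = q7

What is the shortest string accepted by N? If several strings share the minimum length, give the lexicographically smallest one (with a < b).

abb

A breadth-first search from q0 reaches an accepting state first via the path q0 → q4 → q1 → q3 on input abb.
No string of length < 3 is accepted (BFS exhausts all shorter strings without reaching an accepting state), and abb is the lexicographically least accepting string of length 3.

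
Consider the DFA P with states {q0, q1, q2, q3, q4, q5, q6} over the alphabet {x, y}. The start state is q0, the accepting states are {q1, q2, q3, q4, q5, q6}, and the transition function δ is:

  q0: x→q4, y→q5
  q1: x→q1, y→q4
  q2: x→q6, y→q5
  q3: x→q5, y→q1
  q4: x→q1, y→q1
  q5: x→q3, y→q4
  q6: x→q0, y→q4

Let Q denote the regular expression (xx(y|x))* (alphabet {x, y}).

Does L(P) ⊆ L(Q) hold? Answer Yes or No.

The string x is in L(P) but not in L(Q).
So L(P) ⊄ L(Q).

No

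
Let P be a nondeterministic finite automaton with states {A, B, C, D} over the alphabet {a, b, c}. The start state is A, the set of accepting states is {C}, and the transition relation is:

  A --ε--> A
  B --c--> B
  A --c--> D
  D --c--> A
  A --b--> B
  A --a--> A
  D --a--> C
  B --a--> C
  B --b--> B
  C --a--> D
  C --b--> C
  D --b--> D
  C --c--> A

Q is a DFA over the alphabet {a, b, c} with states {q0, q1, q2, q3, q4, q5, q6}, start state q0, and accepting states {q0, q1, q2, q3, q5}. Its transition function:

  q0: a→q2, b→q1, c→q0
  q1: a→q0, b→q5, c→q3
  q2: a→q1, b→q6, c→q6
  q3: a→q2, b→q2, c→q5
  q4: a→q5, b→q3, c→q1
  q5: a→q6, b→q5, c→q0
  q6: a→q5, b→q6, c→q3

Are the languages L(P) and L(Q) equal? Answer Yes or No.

No

The string bba is accepted by P but rejected by Q.
So L(P) ≠ L(Q).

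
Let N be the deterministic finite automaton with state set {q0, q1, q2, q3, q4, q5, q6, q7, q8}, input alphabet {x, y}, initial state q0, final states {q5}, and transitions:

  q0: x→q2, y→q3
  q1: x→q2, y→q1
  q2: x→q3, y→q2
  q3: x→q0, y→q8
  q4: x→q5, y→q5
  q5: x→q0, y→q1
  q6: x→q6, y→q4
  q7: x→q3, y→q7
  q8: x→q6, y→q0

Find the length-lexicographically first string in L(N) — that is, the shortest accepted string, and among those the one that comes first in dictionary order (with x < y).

A breadth-first search from q0 reaches an accepting state first via the path q0 → q3 → q8 → q6 → q4 → q5 on input yyxyx.
No string of length < 5 is accepted (BFS exhausts all shorter strings without reaching an accepting state), and yyxyx is the lexicographically least accepting string of length 5.

yyxyx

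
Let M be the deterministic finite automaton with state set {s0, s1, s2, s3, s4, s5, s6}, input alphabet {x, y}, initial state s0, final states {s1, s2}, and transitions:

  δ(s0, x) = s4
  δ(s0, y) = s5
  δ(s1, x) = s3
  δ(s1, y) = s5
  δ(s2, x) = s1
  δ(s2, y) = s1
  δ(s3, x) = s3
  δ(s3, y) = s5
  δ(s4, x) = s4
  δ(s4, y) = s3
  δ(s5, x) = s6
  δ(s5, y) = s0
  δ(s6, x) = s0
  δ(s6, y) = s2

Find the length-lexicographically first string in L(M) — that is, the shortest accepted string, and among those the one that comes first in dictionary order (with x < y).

A breadth-first search from s0 reaches an accepting state first via the path s0 → s5 → s6 → s2 on input yxy.
No string of length < 3 is accepted (BFS exhausts all shorter strings without reaching an accepting state), and yxy is the lexicographically least accepting string of length 3.

yxy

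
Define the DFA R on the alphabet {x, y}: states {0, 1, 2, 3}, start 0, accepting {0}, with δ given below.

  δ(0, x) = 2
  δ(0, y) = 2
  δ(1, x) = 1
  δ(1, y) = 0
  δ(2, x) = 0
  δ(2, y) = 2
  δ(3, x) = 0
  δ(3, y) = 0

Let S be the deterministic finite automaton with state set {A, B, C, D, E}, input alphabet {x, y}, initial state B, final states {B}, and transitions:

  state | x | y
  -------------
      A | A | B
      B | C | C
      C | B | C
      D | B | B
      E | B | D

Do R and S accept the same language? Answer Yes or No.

Exploring the product automaton R × S from the start pair (0, B), following both machines on each input symbol, reaches 2 state pairs: (0, B), (2, C).
R accepts in {0} and S accepts in {B}. In every reachable pair the two components are either both accepting — (0, B) — or both non-accepting, so no string is accepted by exactly one of the machines: L(R) \ L(S) and L(S) \ L(R) are both empty.
Hence every string is accepted by R iff it is accepted by S, and the two languages coincide.

Yes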